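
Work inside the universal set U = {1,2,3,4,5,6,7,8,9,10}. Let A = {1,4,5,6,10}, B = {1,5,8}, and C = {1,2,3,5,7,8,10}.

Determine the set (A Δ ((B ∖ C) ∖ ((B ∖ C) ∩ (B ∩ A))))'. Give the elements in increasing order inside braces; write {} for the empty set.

B ∖ C = {}
B ∩ A = {1,5}
(B ∖ C) ∩ (B ∩ A) = {}
(B ∖ C) ∖ ((B ∖ C) ∩ (B ∩ A)) = {}
A Δ ((B ∖ C) ∖ ((B ∖ C) ∩ (B ∩ A))) = {1,4,5,6,10}
(A Δ ((B ∖ C) ∖ ((B ∖ C) ∩ (B ∩ A))))' = {2,3,7,8,9}

{2,3,7,8,9}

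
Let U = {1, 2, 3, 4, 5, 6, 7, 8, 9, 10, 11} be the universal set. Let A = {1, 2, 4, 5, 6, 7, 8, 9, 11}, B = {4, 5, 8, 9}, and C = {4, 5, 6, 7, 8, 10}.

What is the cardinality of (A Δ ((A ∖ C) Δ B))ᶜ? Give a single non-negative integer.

8

A ∖ C = {1, 2, 9, 11}
(A ∖ C) Δ B = {1, 2, 4, 5, 8, 11}
A Δ ((A ∖ C) Δ B) = {6, 7, 9}
(A Δ ((A ∖ C) Δ B))ᶜ = {1, 2, 3, 4, 5, 8, 10, 11}
|(A Δ ((A ∖ C) Δ B))ᶜ| = 8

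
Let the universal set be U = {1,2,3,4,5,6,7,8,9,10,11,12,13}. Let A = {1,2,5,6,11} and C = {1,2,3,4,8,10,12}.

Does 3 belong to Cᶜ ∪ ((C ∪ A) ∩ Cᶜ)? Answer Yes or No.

3 ∈ C, so 3 ∉ Cᶜ
3 ∈ C and 3 ∉ A, so 3 ∈ C ∪ A
3 ∈ C, so 3 ∉ Cᶜ
3 ∈ (C ∪ A) and 3 ∉ Cᶜ, so 3 ∉ (C ∪ A) ∩ Cᶜ
3 ∉ Cᶜ and 3 ∉ ((C ∪ A) ∩ Cᶜ), so 3 ∉ Cᶜ ∪ ((C ∪ A) ∩ Cᶜ)

No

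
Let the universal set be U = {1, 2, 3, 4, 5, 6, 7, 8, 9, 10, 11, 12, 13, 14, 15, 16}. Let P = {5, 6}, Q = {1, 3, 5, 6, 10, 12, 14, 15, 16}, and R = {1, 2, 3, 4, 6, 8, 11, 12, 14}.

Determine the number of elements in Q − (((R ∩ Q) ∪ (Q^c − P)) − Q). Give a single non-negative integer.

9

R ∩ Q = {1, 3, 6, 12, 14}
Q^c = {2, 4, 7, 8, 9, 11, 13}
Q^c − P = {2, 4, 7, 8, 9, 11, 13}
(R ∩ Q) ∪ (Q^c − P) = {1, 2, 3, 4, 6, 7, 8, 9, 11, 12, 13, 14}
((R ∩ Q) ∪ (Q^c − P)) − Q = {2, 4, 7, 8, 9, 11, 13}
Q − (((R ∩ Q) ∪ (Q^c − P)) − Q) = {1, 3, 5, 6, 10, 12, 14, 15, 16}
|Q − (((R ∩ Q) ∪ (Q^c − P)) − Q)| = 9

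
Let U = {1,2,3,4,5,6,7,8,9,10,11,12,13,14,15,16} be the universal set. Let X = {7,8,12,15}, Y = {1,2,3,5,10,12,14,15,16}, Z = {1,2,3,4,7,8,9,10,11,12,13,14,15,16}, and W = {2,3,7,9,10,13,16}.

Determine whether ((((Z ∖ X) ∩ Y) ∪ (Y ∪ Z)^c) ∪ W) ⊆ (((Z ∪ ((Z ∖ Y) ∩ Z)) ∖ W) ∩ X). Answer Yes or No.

No

Z ∖ X = {1,2,3,4,9,10,11,13,14,16}
(Z ∖ X) ∩ Y = {1,2,3,10,14,16}
Y ∪ Z = {1,2,3,4,5,7,8,9,10,11,12,13,14,15,16}
(Y ∪ Z)^c = {6}
((Z ∖ X) ∩ Y) ∪ (Y ∪ Z)^c = {1,2,3,6,10,14,16}
(((Z ∖ X) ∩ Y) ∪ (Y ∪ Z)^c) ∪ W = {1,2,3,6,7,9,10,13,14,16}
Z ∖ Y = {4,7,8,9,11,13}
(Z ∖ Y) ∩ Z = {4,7,8,9,11,13}
Z ∪ ((Z ∖ Y) ∩ Z) = {1,2,3,4,7,8,9,10,11,12,13,14,15,16}
(Z ∪ ((Z ∖ Y) ∩ Z)) ∖ W = {1,4,8,11,12,14,15}
((Z ∪ ((Z ∖ Y) ∩ Z)) ∖ W) ∩ X = {8,12,15}
1 ∈ (((Z ∖ X) ∩ Y) ∪ (Y ∪ Z)^c) ∪ W but 1 ∉ ((Z ∪ ((Z ∖ Y) ∩ Z)) ∖ W) ∩ X, so the inclusion fails.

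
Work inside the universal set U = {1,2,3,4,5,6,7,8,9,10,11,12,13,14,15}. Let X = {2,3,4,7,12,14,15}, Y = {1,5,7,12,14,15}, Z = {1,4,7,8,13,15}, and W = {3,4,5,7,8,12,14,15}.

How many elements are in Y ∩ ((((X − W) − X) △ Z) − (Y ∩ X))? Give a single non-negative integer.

X − W = {2}
(X − W) − X = {}
((X − W) − X) △ Z = {1,4,7,8,13,15}
Y ∩ X = {7,12,14,15}
(((X − W) − X) △ Z) − (Y ∩ X) = {1,4,8,13}
Y ∩ ((((X − W) − X) △ Z) − (Y ∩ X)) = {1}
|Y ∩ ((((X − W) − X) △ Z) − (Y ∩ X))| = 1

1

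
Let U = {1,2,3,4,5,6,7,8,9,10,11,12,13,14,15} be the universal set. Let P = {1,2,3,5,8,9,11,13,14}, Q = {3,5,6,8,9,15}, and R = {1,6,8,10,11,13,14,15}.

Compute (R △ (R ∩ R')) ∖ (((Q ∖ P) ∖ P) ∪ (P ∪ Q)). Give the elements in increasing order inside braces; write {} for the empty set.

R' = {2,3,4,5,7,9,12}
R ∩ R' = {}
R △ (R ∩ R') = {1,6,8,10,11,13,14,15}
Q ∖ P = {6,15}
(Q ∖ P) ∖ P = {6,15}
P ∪ Q = {1,2,3,5,6,8,9,11,13,14,15}
((Q ∖ P) ∖ P) ∪ (P ∪ Q) = {1,2,3,5,6,8,9,11,13,14,15}
(R △ (R ∩ R')) ∖ (((Q ∖ P) ∖ P) ∪ (P ∪ Q)) = {10}

{10}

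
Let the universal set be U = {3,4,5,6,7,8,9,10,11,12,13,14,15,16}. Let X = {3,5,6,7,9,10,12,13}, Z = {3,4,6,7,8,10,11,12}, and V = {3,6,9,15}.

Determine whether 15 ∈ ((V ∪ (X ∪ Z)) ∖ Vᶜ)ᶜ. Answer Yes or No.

No

15 ∉ X and 15 ∉ Z, so 15 ∉ X ∪ Z
15 ∈ V and 15 ∉ (X ∪ Z), so 15 ∈ V ∪ (X ∪ Z)
15 ∈ V, so 15 ∉ Vᶜ
15 ∈ (V ∪ (X ∪ Z)) and 15 ∉ Vᶜ, so 15 ∈ (V ∪ (X ∪ Z)) ∖ Vᶜ
15 ∉ ((V ∪ (X ∪ Z)) ∖ Vᶜ)ᶜ since 15 ∈ ((V ∪ (X ∪ Z)) ∖ Vᶜ)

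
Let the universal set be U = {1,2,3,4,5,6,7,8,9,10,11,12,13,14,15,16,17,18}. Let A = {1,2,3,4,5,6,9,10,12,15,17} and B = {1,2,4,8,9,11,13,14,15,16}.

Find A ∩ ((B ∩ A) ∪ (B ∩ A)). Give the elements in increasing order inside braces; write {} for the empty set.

{1,2,4,9,15}

B ∩ A = {1,2,4,9,15}
(B ∩ A) ∪ (B ∩ A) = {1,2,4,9,15}
A ∩ ((B ∩ A) ∪ (B ∩ A)) = {1,2,4,9,15}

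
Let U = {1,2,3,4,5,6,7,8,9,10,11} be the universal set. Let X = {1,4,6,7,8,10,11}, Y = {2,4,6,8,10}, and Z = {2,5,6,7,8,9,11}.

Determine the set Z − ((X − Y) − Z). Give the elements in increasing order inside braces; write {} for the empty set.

{2,5,6,7,8,9,11}

X − Y = {1,7,11}
(X − Y) − Z = {1}
Z − ((X − Y) − Z) = {2,5,6,7,8,9,11}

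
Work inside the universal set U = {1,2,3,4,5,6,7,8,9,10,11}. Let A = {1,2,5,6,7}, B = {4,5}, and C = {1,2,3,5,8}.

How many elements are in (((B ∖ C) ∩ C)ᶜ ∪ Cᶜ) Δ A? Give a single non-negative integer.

B ∖ C = {4}
(B ∖ C) ∩ C = {}
((B ∖ C) ∩ C)ᶜ = {1,2,3,4,5,6,7,8,9,10,11}
Cᶜ = {4,6,7,9,10,11}
((B ∖ C) ∩ C)ᶜ ∪ Cᶜ = {1,2,3,4,5,6,7,8,9,10,11}
(((B ∖ C) ∩ C)ᶜ ∪ Cᶜ) Δ A = {3,4,8,9,10,11}
|(((B ∖ C) ∩ C)ᶜ ∪ Cᶜ) Δ A| = 6

6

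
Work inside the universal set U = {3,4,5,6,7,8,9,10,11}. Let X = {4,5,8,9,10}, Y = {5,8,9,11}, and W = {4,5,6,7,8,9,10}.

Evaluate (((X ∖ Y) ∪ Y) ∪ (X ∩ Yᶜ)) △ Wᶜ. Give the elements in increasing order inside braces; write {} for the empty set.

X ∖ Y = {4,10}
(X ∖ Y) ∪ Y = {4,5,8,9,10,11}
Yᶜ = {3,4,6,7,10}
X ∩ Yᶜ = {4,10}
((X ∖ Y) ∪ Y) ∪ (X ∩ Yᶜ) = {4,5,8,9,10,11}
Wᶜ = {3,11}
(((X ∖ Y) ∪ Y) ∪ (X ∩ Yᶜ)) △ Wᶜ = {3,4,5,8,9,10}

{3,4,5,8,9,10}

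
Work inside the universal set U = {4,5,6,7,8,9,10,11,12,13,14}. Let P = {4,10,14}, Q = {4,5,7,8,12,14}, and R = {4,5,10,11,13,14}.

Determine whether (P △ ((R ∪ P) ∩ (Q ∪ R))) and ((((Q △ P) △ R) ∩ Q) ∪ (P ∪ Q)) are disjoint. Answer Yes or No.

No

R ∪ P = {4,5,10,11,13,14}
Q ∪ R = {4,5,7,8,10,11,12,13,14}
(R ∪ P) ∩ (Q ∪ R) = {4,5,10,11,13,14}
P △ ((R ∪ P) ∩ (Q ∪ R)) = {5,11,13}
Q △ P = {5,7,8,10,12}
(Q △ P) △ R = {4,7,8,11,12,13,14}
((Q △ P) △ R) ∩ Q = {4,7,8,12,14}
P ∪ Q = {4,5,7,8,10,12,14}
(((Q △ P) △ R) ∩ Q) ∪ (P ∪ Q) = {4,5,7,8,10,12,14}
5 lies in both, so they are not disjoint.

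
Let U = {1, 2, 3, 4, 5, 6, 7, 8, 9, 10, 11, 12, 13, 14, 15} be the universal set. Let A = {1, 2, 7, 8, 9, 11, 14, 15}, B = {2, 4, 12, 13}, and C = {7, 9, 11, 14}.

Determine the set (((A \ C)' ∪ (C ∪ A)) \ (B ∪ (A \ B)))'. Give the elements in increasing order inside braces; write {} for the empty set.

A \ C = {1, 2, 8, 15}
(A \ C)' = {3, 4, 5, 6, 7, 9, 10, 11, 12, 13, 14}
C ∪ A = {1, 2, 7, 8, 9, 11, 14, 15}
(A \ C)' ∪ (C ∪ A) = {1, 2, 3, 4, 5, 6, 7, 8, 9, 10, 11, 12, 13, 14, 15}
A \ B = {1, 7, 8, 9, 11, 14, 15}
B ∪ (A \ B) = {1, 2, 4, 7, 8, 9, 11, 12, 13, 14, 15}
((A \ C)' ∪ (C ∪ A)) \ (B ∪ (A \ B)) = {3, 5, 6, 10}
(((A \ C)' ∪ (C ∪ A)) \ (B ∪ (A \ B)))' = {1, 2, 4, 7, 8, 9, 11, 12, 13, 14, 15}

{1, 2, 4, 7, 8, 9, 11, 12, 13, 14, 15}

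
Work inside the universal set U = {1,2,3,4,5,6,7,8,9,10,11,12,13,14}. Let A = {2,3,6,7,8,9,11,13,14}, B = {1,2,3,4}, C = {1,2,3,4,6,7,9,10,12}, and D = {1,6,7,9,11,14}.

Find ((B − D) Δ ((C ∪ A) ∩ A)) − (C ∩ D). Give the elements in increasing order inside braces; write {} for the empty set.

{4,8,11,13,14}

B − D = {2,3,4}
C ∪ A = {1,2,3,4,6,7,8,9,10,11,12,13,14}
(C ∪ A) ∩ A = {2,3,6,7,8,9,11,13,14}
(B − D) Δ ((C ∪ A) ∩ A) = {4,6,7,8,9,11,13,14}
C ∩ D = {1,6,7,9}
((B − D) Δ ((C ∪ A) ∩ A)) − (C ∩ D) = {4,8,11,13,14}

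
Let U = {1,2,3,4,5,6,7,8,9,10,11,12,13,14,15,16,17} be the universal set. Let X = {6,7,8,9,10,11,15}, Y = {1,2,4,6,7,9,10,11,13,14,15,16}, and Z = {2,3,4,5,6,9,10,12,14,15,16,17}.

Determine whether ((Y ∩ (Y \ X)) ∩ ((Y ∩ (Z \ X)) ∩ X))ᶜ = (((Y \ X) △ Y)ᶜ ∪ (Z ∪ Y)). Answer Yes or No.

Yes

Y \ X = {1,2,4,13,14,16}
Y ∩ (Y \ X) = {1,2,4,13,14,16}
Z \ X = {2,3,4,5,12,14,16,17}
Y ∩ (Z \ X) = {2,4,14,16}
(Y ∩ (Z \ X)) ∩ X = {}
(Y ∩ (Y \ X)) ∩ ((Y ∩ (Z \ X)) ∩ X) = {}
((Y ∩ (Y \ X)) ∩ ((Y ∩ (Z \ X)) ∩ X))ᶜ = {1,2,3,4,5,6,7,8,9,10,11,12,13,14,15,16,17}
(Y \ X) △ Y = {6,7,9,10,11,15}
((Y \ X) △ Y)ᶜ = {1,2,3,4,5,8,12,13,14,16,17}
Z ∪ Y = {1,2,3,4,5,6,7,9,10,11,12,13,14,15,16,17}
((Y \ X) △ Y)ᶜ ∪ (Z ∪ Y) = {1,2,3,4,5,6,7,8,9,10,11,12,13,14,15,16,17}
Both equal {1,2,3,4,5,6,7,8,9,10,11,12,13,14,15,16,17}, so ((Y ∩ (Y \ X)) ∩ ((Y ∩ (Z \ X)) ∩ X))ᶜ = ((Y \ X) △ Y)ᶜ ∪ (Z ∪ Y).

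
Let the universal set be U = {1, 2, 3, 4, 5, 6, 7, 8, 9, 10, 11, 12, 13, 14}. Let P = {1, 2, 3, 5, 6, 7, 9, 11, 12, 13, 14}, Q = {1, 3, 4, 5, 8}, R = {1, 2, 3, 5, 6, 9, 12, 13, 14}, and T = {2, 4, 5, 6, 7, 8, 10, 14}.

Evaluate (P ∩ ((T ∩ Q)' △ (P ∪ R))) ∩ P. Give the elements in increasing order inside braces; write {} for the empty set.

{5}

T ∩ Q = {4, 5, 8}
(T ∩ Q)' = {1, 2, 3, 6, 7, 9, 10, 11, 12, 13, 14}
P ∪ R = {1, 2, 3, 5, 6, 7, 9, 11, 12, 13, 14}
(T ∩ Q)' △ (P ∪ R) = {5, 10}
P ∩ ((T ∩ Q)' △ (P ∪ R)) = {5}
(P ∩ ((T ∩ Q)' △ (P ∪ R))) ∩ P = {5}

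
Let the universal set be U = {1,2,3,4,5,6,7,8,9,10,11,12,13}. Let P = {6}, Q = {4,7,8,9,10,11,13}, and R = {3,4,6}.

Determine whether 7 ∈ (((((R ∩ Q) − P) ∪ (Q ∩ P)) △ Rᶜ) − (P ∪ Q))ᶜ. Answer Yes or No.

7 ∉ R and 7 ∈ Q, so 7 ∉ R ∩ Q
7 ∉ (R ∩ Q) and 7 ∉ P, so 7 ∉ (R ∩ Q) − P
7 ∈ Q and 7 ∉ P, so 7 ∉ Q ∩ P
7 ∉ ((R ∩ Q) − P) and 7 ∉ (Q ∩ P), so 7 ∉ ((R ∩ Q) − P) ∪ (Q ∩ P)
7 ∉ R, so 7 ∈ Rᶜ
7 ∉ (((R ∩ Q) − P) ∪ (Q ∩ P)) and 7 ∈ Rᶜ, so 7 ∈ (((R ∩ Q) − P) ∪ (Q ∩ P)) △ Rᶜ
7 ∉ P and 7 ∈ Q, so 7 ∈ P ∪ Q
7 ∈ ((((R ∩ Q) − P) ∪ (Q ∩ P)) △ Rᶜ) and 7 ∈ (P ∪ Q), so 7 ∉ ((((R ∩ Q) − P) ∪ (Q ∩ P)) △ Rᶜ) − (P ∪ Q)
7 ∈ (((((R ∩ Q) − P) ∪ (Q ∩ P)) △ Rᶜ) − (P ∪ Q))ᶜ since 7 ∉ (((((R ∩ Q) − P) ∪ (Q ∩ P)) △ Rᶜ) − (P ∪ Q))

Yes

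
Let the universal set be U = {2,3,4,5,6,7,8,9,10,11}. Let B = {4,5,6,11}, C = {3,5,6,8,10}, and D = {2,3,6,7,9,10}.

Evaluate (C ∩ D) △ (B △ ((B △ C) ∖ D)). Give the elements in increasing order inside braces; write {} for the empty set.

{3,5,8,10}

C ∩ D = {3,6,10}
B △ C = {3,4,8,10,11}
(B △ C) ∖ D = {4,8,11}
B △ ((B △ C) ∖ D) = {5,6,8}
(C ∩ D) △ (B △ ((B △ C) ∖ D)) = {3,5,8,10}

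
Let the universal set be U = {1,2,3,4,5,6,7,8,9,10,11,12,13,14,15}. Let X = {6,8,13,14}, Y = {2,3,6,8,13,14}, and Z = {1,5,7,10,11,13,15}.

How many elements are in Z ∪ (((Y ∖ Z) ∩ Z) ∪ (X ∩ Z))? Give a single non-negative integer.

7

Y ∖ Z = {2,3,6,8,14}
(Y ∖ Z) ∩ Z = {}
X ∩ Z = {13}
((Y ∖ Z) ∩ Z) ∪ (X ∩ Z) = {13}
Z ∪ (((Y ∖ Z) ∩ Z) ∪ (X ∩ Z)) = {1,5,7,10,11,13,15}
|Z ∪ (((Y ∖ Z) ∩ Z) ∪ (X ∩ Z))| = 7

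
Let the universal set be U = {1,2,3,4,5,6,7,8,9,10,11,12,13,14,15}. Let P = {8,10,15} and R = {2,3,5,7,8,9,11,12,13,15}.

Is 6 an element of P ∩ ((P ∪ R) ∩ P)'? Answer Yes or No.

No

6 ∉ P and 6 ∉ R, so 6 ∉ P ∪ R
6 ∉ (P ∪ R) and 6 ∉ P, so 6 ∉ (P ∪ R) ∩ P
6 ∈ ((P ∪ R) ∩ P)' since 6 ∉ ((P ∪ R) ∩ P)
6 ∉ P and 6 ∈ ((P ∪ R) ∩ P)', so 6 ∉ P ∩ ((P ∪ R) ∩ P)'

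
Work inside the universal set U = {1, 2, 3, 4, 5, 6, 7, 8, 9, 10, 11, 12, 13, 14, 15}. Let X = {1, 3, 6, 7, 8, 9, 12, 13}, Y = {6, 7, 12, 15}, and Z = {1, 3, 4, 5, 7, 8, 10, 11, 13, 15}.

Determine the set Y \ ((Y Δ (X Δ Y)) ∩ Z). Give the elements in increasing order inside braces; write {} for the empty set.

X Δ Y = {1, 3, 8, 9, 13, 15}
Y Δ (X Δ Y) = {1, 3, 6, 7, 8, 9, 12, 13}
(Y Δ (X Δ Y)) ∩ Z = {1, 3, 7, 8, 13}
Y \ ((Y Δ (X Δ Y)) ∩ Z) = {6, 12, 15}

{6, 12, 15}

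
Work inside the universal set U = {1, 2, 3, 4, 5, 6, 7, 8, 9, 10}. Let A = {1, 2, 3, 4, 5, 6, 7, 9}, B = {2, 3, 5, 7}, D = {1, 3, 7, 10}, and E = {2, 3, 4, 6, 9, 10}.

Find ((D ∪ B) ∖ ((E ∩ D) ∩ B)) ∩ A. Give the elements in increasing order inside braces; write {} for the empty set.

{1, 2, 5, 7}

D ∪ B = {1, 2, 3, 5, 7, 10}
E ∩ D = {3, 10}
(E ∩ D) ∩ B = {3}
(D ∪ B) ∖ ((E ∩ D) ∩ B) = {1, 2, 5, 7, 10}
((D ∪ B) ∖ ((E ∩ D) ∩ B)) ∩ A = {1, 2, 5, 7}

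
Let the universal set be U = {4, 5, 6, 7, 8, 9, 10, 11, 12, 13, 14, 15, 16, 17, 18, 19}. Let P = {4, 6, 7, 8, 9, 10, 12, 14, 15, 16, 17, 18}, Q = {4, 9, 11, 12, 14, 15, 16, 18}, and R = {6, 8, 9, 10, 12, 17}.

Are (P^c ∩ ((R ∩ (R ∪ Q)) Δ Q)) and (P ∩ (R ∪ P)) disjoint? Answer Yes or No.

Yes

P^c = {5, 11, 13, 19}
R ∪ Q = {4, 6, 8, 9, 10, 11, 12, 14, 15, 16, 17, 18}
R ∩ (R ∪ Q) = {6, 8, 9, 10, 12, 17}
(R ∩ (R ∪ Q)) Δ Q = {4, 6, 8, 10, 11, 14, 15, 16, 17, 18}
P^c ∩ ((R ∩ (R ∪ Q)) Δ Q) = {11}
R ∪ P = {4, 6, 7, 8, 9, 10, 12, 14, 15, 16, 17, 18}
P ∩ (R ∪ P) = {4, 6, 7, 8, 9, 10, 12, 14, 15, 16, 17, 18}
{11} and {4, 6, 7, 8, 9, 10, 12, 14, 15, 16, 17, 18} share no elements.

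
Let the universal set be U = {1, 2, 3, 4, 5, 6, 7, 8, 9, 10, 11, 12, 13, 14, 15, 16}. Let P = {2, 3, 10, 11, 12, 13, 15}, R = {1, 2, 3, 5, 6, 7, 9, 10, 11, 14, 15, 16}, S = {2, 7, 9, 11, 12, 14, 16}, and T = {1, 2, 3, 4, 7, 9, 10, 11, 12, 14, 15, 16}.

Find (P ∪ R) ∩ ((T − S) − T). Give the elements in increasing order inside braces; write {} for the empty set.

{}

P ∪ R = {1, 2, 3, 5, 6, 7, 9, 10, 11, 12, 13, 14, 15, 16}
T − S = {1, 3, 4, 10, 15}
(T − S) − T = {}
(P ∪ R) ∩ ((T − S) − T) = {}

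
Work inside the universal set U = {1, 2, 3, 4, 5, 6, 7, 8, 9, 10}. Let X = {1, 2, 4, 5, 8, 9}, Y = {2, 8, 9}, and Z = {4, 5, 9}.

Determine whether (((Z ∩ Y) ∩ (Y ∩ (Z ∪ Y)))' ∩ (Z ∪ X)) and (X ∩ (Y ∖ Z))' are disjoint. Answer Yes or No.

No

Z ∩ Y = {9}
Z ∪ Y = {2, 4, 5, 8, 9}
Y ∩ (Z ∪ Y) = {2, 8, 9}
(Z ∩ Y) ∩ (Y ∩ (Z ∪ Y)) = {9}
((Z ∩ Y) ∩ (Y ∩ (Z ∪ Y)))' = {1, 2, 3, 4, 5, 6, 7, 8, 10}
Z ∪ X = {1, 2, 4, 5, 8, 9}
((Z ∩ Y) ∩ (Y ∩ (Z ∪ Y)))' ∩ (Z ∪ X) = {1, 2, 4, 5, 8}
Y ∖ Z = {2, 8}
X ∩ (Y ∖ Z) = {2, 8}
(X ∩ (Y ∖ Z))' = {1, 3, 4, 5, 6, 7, 9, 10}
1 lies in both, so they are not disjoint.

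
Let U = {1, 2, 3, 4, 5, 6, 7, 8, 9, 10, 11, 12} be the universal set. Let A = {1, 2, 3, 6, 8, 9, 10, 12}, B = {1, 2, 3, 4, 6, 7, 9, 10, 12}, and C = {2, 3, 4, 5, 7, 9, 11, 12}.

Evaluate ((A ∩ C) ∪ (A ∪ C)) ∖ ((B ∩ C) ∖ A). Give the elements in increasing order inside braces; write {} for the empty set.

A ∩ C = {2, 3, 9, 12}
A ∪ C = {1, 2, 3, 4, 5, 6, 7, 8, 9, 10, 11, 12}
(A ∩ C) ∪ (A ∪ C) = {1, 2, 3, 4, 5, 6, 7, 8, 9, 10, 11, 12}
B ∩ C = {2, 3, 4, 7, 9, 12}
(B ∩ C) ∖ A = {4, 7}
((A ∩ C) ∪ (A ∪ C)) ∖ ((B ∩ C) ∖ A) = {1, 2, 3, 5, 6, 8, 9, 10, 11, 12}

{1, 2, 3, 5, 6, 8, 9, 10, 11, 12}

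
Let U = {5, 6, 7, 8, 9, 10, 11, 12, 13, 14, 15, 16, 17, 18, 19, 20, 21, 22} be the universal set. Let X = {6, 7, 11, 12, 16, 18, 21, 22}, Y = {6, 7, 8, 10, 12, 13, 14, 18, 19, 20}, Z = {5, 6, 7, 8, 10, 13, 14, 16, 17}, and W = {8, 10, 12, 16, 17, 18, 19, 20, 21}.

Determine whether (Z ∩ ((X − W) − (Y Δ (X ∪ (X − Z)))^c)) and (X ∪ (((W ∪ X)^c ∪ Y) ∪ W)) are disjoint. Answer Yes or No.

Yes

X − W = {6, 7, 11, 22}
X − Z = {11, 12, 18, 21, 22}
X ∪ (X − Z) = {6, 7, 11, 12, 16, 18, 21, 22}
Y Δ (X ∪ (X − Z)) = {8, 10, 11, 13, 14, 16, 19, 20, 21, 22}
(Y Δ (X ∪ (X − Z)))^c = {5, 6, 7, 9, 12, 15, 17, 18}
(X − W) − (Y Δ (X ∪ (X − Z)))^c = {11, 22}
Z ∩ ((X − W) − (Y Δ (X ∪ (X − Z)))^c) = {}
W ∪ X = {6, 7, 8, 10, 11, 12, 16, 17, 18, 19, 20, 21, 22}
(W ∪ X)^c = {5, 9, 13, 14, 15}
(W ∪ X)^c ∪ Y = {5, 6, 7, 8, 9, 10, 12, 13, 14, 15, 18, 19, 20}
((W ∪ X)^c ∪ Y) ∪ W = {5, 6, 7, 8, 9, 10, 12, 13, 14, 15, 16, 17, 18, 19, 20, 21}
X ∪ (((W ∪ X)^c ∪ Y) ∪ W) = {5, 6, 7, 8, 9, 10, 11, 12, 13, 14, 15, 16, 17, 18, 19, 20, 21, 22}
{} and {5, 6, 7, 8, 9, 10, 11, 12, 13, 14, 15, 16, 17, 18, 19, 20, 21, 22} share no elements.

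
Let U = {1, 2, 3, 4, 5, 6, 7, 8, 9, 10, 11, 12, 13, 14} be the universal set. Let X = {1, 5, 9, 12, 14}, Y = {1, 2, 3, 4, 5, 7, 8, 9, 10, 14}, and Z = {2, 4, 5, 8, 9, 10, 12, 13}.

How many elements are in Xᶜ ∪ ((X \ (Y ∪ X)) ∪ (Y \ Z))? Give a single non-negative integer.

11

Xᶜ = {2, 3, 4, 6, 7, 8, 10, 11, 13}
Y ∪ X = {1, 2, 3, 4, 5, 7, 8, 9, 10, 12, 14}
X \ (Y ∪ X) = {}
Y \ Z = {1, 3, 7, 14}
(X \ (Y ∪ X)) ∪ (Y \ Z) = {1, 3, 7, 14}
Xᶜ ∪ ((X \ (Y ∪ X)) ∪ (Y \ Z)) = {1, 2, 3, 4, 6, 7, 8, 10, 11, 13, 14}
|Xᶜ ∪ ((X \ (Y ∪ X)) ∪ (Y \ Z))| = 11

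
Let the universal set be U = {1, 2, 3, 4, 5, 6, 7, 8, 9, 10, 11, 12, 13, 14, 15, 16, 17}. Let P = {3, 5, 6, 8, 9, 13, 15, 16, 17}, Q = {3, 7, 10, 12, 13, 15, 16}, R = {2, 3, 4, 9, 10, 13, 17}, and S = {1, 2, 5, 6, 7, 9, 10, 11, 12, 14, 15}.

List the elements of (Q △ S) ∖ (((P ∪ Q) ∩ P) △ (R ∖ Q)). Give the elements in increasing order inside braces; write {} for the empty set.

Q △ S = {1, 2, 3, 5, 6, 9, 11, 13, 14, 16}
P ∪ Q = {3, 5, 6, 7, 8, 9, 10, 12, 13, 15, 16, 17}
(P ∪ Q) ∩ P = {3, 5, 6, 8, 9, 13, 15, 16, 17}
R ∖ Q = {2, 4, 9, 17}
((P ∪ Q) ∩ P) △ (R ∖ Q) = {2, 3, 4, 5, 6, 8, 13, 15, 16}
(Q △ S) ∖ (((P ∪ Q) ∩ P) △ (R ∖ Q)) = {1, 9, 11, 14}

{1, 9, 11, 14}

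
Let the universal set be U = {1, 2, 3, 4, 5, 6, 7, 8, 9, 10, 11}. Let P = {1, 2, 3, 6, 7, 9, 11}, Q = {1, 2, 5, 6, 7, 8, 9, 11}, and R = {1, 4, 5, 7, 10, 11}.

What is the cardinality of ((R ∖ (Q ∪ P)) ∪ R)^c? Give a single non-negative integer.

5

Q ∪ P = {1, 2, 3, 5, 6, 7, 8, 9, 11}
R ∖ (Q ∪ P) = {4, 10}
(R ∖ (Q ∪ P)) ∪ R = {1, 4, 5, 7, 10, 11}
((R ∖ (Q ∪ P)) ∪ R)^c = {2, 3, 6, 8, 9}
|((R ∖ (Q ∪ P)) ∪ R)^c| = 5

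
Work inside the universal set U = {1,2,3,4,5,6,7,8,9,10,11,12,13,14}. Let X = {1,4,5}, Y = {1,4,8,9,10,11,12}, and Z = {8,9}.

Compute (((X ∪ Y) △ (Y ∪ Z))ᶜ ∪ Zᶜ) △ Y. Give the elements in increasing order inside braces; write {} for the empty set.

{2,3,5,6,7,13,14}

X ∪ Y = {1,4,5,8,9,10,11,12}
Y ∪ Z = {1,4,8,9,10,11,12}
(X ∪ Y) △ (Y ∪ Z) = {5}
((X ∪ Y) △ (Y ∪ Z))ᶜ = {1,2,3,4,6,7,8,9,10,11,12,13,14}
Zᶜ = {1,2,3,4,5,6,7,10,11,12,13,14}
((X ∪ Y) △ (Y ∪ Z))ᶜ ∪ Zᶜ = {1,2,3,4,5,6,7,8,9,10,11,12,13,14}
(((X ∪ Y) △ (Y ∪ Z))ᶜ ∪ Zᶜ) △ Y = {2,3,5,6,7,13,14}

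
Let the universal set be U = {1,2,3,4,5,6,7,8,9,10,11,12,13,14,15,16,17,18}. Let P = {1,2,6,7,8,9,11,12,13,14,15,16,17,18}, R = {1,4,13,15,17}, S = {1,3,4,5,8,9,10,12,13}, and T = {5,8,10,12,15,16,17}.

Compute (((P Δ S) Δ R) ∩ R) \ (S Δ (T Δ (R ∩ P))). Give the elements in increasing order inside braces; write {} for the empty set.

{1,13}

P Δ S = {2,3,4,5,6,7,10,11,14,15,16,17,18}
(P Δ S) Δ R = {1,2,3,5,6,7,10,11,13,14,16,18}
((P Δ S) Δ R) ∩ R = {1,13}
R ∩ P = {1,13,15,17}
T Δ (R ∩ P) = {1,5,8,10,12,13,16}
S Δ (T Δ (R ∩ P)) = {3,4,9,16}
(((P Δ S) Δ R) ∩ R) \ (S Δ (T Δ (R ∩ P))) = {1,13}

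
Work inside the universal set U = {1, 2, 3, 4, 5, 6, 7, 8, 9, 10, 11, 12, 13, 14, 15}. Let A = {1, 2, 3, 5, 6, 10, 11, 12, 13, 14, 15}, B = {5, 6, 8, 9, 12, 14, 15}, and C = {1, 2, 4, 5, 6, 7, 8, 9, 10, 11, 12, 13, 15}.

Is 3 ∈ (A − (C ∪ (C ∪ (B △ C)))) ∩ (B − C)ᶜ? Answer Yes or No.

Yes

3 ∉ B and 3 ∉ C, so 3 ∉ B △ C
3 ∉ C and 3 ∉ (B △ C), so 3 ∉ C ∪ (B △ C)
3 ∉ C and 3 ∉ (C ∪ (B △ C)), so 3 ∉ C ∪ (C ∪ (B △ C))
3 ∈ A and 3 ∉ (C ∪ (C ∪ (B △ C))), so 3 ∈ A − (C ∪ (C ∪ (B △ C)))
3 ∉ B and 3 ∉ C, so 3 ∉ B − C
3 ∈ (B − C)ᶜ since 3 ∉ (B − C)
3 ∈ (A − (C ∪ (C ∪ (B △ C)))) and 3 ∈ (B − C)ᶜ, so 3 ∈ (A − (C ∪ (C ∪ (B △ C)))) ∩ (B − C)ᶜ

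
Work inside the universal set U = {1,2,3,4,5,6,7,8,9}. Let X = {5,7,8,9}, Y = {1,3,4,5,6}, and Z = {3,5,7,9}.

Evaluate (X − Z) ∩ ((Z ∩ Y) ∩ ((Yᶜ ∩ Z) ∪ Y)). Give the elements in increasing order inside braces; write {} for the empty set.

X − Z = {8}
Z ∩ Y = {3,5}
Yᶜ = {2,7,8,9}
Yᶜ ∩ Z = {7,9}
(Yᶜ ∩ Z) ∪ Y = {1,3,4,5,6,7,9}
(Z ∩ Y) ∩ ((Yᶜ ∩ Z) ∪ Y) = {3,5}
(X − Z) ∩ ((Z ∩ Y) ∩ ((Yᶜ ∩ Z) ∪ Y)) = {}

{}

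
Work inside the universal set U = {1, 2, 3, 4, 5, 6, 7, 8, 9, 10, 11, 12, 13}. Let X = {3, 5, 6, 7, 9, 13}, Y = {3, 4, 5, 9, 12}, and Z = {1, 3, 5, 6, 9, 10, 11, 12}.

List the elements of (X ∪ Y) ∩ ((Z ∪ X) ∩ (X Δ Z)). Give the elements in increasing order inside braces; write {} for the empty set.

{7, 12, 13}

X ∪ Y = {3, 4, 5, 6, 7, 9, 12, 13}
Z ∪ X = {1, 3, 5, 6, 7, 9, 10, 11, 12, 13}
X Δ Z = {1, 7, 10, 11, 12, 13}
(Z ∪ X) ∩ (X Δ Z) = {1, 7, 10, 11, 12, 13}
(X ∪ Y) ∩ ((Z ∪ X) ∩ (X Δ Z)) = {7, 12, 13}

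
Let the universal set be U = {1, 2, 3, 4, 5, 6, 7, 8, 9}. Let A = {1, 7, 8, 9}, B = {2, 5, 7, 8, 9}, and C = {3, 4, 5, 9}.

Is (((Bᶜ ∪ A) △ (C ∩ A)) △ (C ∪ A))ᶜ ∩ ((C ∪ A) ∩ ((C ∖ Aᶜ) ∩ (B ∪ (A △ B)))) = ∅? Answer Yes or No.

Yes

Bᶜ = {1, 3, 4, 6}
Bᶜ ∪ A = {1, 3, 4, 6, 7, 8, 9}
C ∩ A = {9}
(Bᶜ ∪ A) △ (C ∩ A) = {1, 3, 4, 6, 7, 8}
C ∪ A = {1, 3, 4, 5, 7, 8, 9}
((Bᶜ ∪ A) △ (C ∩ A)) △ (C ∪ A) = {5, 6, 9}
(((Bᶜ ∪ A) △ (C ∩ A)) △ (C ∪ A))ᶜ = {1, 2, 3, 4, 7, 8}
Aᶜ = {2, 3, 4, 5, 6}
C ∖ Aᶜ = {9}
A △ B = {1, 2, 5}
B ∪ (A △ B) = {1, 2, 5, 7, 8, 9}
(C ∖ Aᶜ) ∩ (B ∪ (A △ B)) = {9}
(C ∪ A) ∩ ((C ∖ Aᶜ) ∩ (B ∪ (A △ B))) = {9}
{1, 2, 3, 4, 7, 8} and {9} share no elements.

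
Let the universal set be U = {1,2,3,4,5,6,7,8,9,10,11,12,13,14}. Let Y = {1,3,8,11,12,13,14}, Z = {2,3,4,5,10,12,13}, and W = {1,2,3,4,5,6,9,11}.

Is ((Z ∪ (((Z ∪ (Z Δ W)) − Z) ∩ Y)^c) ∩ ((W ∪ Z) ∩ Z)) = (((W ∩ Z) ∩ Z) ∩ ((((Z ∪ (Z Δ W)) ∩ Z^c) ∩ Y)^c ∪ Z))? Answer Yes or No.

No

Z Δ W = {1,6,9,10,11,12,13}
Z ∪ (Z Δ W) = {1,2,3,4,5,6,9,10,11,12,13}
(Z ∪ (Z Δ W)) − Z = {1,6,9,11}
((Z ∪ (Z Δ W)) − Z) ∩ Y = {1,11}
(((Z ∪ (Z Δ W)) − Z) ∩ Y)^c = {2,3,4,5,6,7,8,9,10,12,13,14}
Z ∪ (((Z ∪ (Z Δ W)) − Z) ∩ Y)^c = {2,3,4,5,6,7,8,9,10,12,13,14}
W ∪ Z = {1,2,3,4,5,6,9,10,11,12,13}
(W ∪ Z) ∩ Z = {2,3,4,5,10,12,13}
(Z ∪ (((Z ∪ (Z Δ W)) − Z) ∩ Y)^c) ∩ ((W ∪ Z) ∩ Z) = {2,3,4,5,10,12,13}
W ∩ Z = {2,3,4,5}
(W ∩ Z) ∩ Z = {2,3,4,5}
Z^c = {1,6,7,8,9,11,14}
(Z ∪ (Z Δ W)) ∩ Z^c = {1,6,9,11}
((Z ∪ (Z Δ W)) ∩ Z^c) ∩ Y = {1,11}
(((Z ∪ (Z Δ W)) ∩ Z^c) ∩ Y)^c = {2,3,4,5,6,7,8,9,10,12,13,14}
(((Z ∪ (Z Δ W)) ∩ Z^c) ∩ Y)^c ∪ Z = {2,3,4,5,6,7,8,9,10,12,13,14}
((W ∩ Z) ∩ Z) ∩ ((((Z ∪ (Z Δ W)) ∩ Z^c) ∩ Y)^c ∪ Z) = {2,3,4,5}
10 ∈ (Z ∪ (((Z ∪ (Z Δ W)) − Z) ∩ Y)^c) ∩ ((W ∪ Z) ∩ Z) but 10 ∉ ((W ∩ Z) ∩ Z) ∩ ((((Z ∪ (Z Δ W)) ∩ Z^c) ∩ Y)^c ∪ Z), so they differ.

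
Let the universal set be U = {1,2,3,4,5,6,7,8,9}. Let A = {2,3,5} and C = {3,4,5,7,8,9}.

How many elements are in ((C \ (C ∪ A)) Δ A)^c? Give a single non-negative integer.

C ∪ A = {2,3,4,5,7,8,9}
C \ (C ∪ A) = {}
(C \ (C ∪ A)) Δ A = {2,3,5}
((C \ (C ∪ A)) Δ A)^c = {1,4,6,7,8,9}
|((C \ (C ∪ A)) Δ A)^c| = 6

6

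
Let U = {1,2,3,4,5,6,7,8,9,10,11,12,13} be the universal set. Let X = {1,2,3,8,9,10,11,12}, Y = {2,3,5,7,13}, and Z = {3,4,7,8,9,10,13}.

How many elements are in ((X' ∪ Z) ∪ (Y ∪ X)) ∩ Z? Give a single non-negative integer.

X' = {4,5,6,7,13}
X' ∪ Z = {3,4,5,6,7,8,9,10,13}
Y ∪ X = {1,2,3,5,7,8,9,10,11,12,13}
(X' ∪ Z) ∪ (Y ∪ X) = {1,2,3,4,5,6,7,8,9,10,11,12,13}
((X' ∪ Z) ∪ (Y ∪ X)) ∩ Z = {3,4,7,8,9,10,13}
|((X' ∪ Z) ∪ (Y ∪ X)) ∩ Z| = 7

7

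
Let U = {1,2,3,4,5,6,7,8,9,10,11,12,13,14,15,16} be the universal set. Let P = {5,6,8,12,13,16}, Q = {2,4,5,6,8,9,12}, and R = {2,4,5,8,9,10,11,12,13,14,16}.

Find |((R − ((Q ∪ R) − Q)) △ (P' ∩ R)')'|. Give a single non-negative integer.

6

Q ∪ R = {2,4,5,6,8,9,10,11,12,13,14,16}
(Q ∪ R) − Q = {10,11,13,14,16}
R − ((Q ∪ R) − Q) = {2,4,5,8,9,12}
P' = {1,2,3,4,7,9,10,11,14,15}
P' ∩ R = {2,4,9,10,11,14}
(P' ∩ R)' = {1,3,5,6,7,8,12,13,15,16}
(R − ((Q ∪ R) − Q)) △ (P' ∩ R)' = {1,2,3,4,6,7,9,13,15,16}
((R − ((Q ∪ R) − Q)) △ (P' ∩ R)')' = {5,8,10,11,12,14}
|((R − ((Q ∪ R) − Q)) △ (P' ∩ R)')'| = 6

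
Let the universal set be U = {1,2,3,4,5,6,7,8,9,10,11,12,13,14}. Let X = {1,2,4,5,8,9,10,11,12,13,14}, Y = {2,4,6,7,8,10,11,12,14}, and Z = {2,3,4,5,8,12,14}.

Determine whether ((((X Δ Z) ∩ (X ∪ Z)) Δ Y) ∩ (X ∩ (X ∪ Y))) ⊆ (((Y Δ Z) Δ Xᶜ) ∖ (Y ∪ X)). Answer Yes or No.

No

X Δ Z = {1,3,9,10,11,13}
X ∪ Z = {1,2,3,4,5,8,9,10,11,12,13,14}
(X Δ Z) ∩ (X ∪ Z) = {1,3,9,10,11,13}
((X Δ Z) ∩ (X ∪ Z)) Δ Y = {1,2,3,4,6,7,8,9,12,13,14}
X ∪ Y = {1,2,4,5,6,7,8,9,10,11,12,13,14}
X ∩ (X ∪ Y) = {1,2,4,5,8,9,10,11,12,13,14}
(((X Δ Z) ∩ (X ∪ Z)) Δ Y) ∩ (X ∩ (X ∪ Y)) = {1,2,4,8,9,12,13,14}
Y Δ Z = {3,5,6,7,10,11}
Xᶜ = {3,6,7}
(Y Δ Z) Δ Xᶜ = {5,10,11}
Y ∪ X = {1,2,4,5,6,7,8,9,10,11,12,13,14}
((Y Δ Z) Δ Xᶜ) ∖ (Y ∪ X) = {}
1 ∈ (((X Δ Z) ∩ (X ∪ Z)) Δ Y) ∩ (X ∩ (X ∪ Y)) but 1 ∉ ((Y Δ Z) Δ Xᶜ) ∖ (Y ∪ X), so the inclusion fails.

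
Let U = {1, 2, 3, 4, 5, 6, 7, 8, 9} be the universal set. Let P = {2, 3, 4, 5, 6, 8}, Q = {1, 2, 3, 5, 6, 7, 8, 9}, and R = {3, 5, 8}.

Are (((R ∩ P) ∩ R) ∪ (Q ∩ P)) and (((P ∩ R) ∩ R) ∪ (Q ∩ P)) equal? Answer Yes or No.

Yes

R ∩ P = {3, 5, 8}
(R ∩ P) ∩ R = {3, 5, 8}
Q ∩ P = {2, 3, 5, 6, 8}
((R ∩ P) ∩ R) ∪ (Q ∩ P) = {2, 3, 5, 6, 8}
P ∩ R = {3, 5, 8}
(P ∩ R) ∩ R = {3, 5, 8}
((P ∩ R) ∩ R) ∪ (Q ∩ P) = {2, 3, 5, 6, 8}
Both equal {2, 3, 5, 6, 8}, so ((R ∩ P) ∩ R) ∪ (Q ∩ P) = ((P ∩ R) ∩ R) ∪ (Q ∩ P).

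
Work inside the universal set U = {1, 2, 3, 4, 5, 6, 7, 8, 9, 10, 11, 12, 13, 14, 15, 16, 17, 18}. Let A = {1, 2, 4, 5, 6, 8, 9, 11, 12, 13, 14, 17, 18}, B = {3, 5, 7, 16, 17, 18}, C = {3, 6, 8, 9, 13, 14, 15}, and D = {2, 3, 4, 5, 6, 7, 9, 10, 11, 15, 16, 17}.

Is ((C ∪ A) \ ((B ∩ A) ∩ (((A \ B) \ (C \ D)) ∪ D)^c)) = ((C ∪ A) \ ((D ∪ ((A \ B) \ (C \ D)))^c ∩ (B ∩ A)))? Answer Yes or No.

C ∪ A = {1, 2, 3, 4, 5, 6, 8, 9, 11, 12, 13, 14, 15, 17, 18}
B ∩ A = {5, 17, 18}
A \ B = {1, 2, 4, 6, 8, 9, 11, 12, 13, 14}
C \ D = {8, 13, 14}
(A \ B) \ (C \ D) = {1, 2, 4, 6, 9, 11, 12}
((A \ B) \ (C \ D)) ∪ D = {1, 2, 3, 4, 5, 6, 7, 9, 10, 11, 12, 15, 16, 17}
(((A \ B) \ (C \ D)) ∪ D)^c = {8, 13, 14, 18}
(B ∩ A) ∩ (((A \ B) \ (C \ D)) ∪ D)^c = {18}
(C ∪ A) \ ((B ∩ A) ∩ (((A \ B) \ (C \ D)) ∪ D)^c) = {1, 2, 3, 4, 5, 6, 8, 9, 11, 12, 13, 14, 15, 17}
D ∪ ((A \ B) \ (C \ D)) = {1, 2, 3, 4, 5, 6, 7, 9, 10, 11, 12, 15, 16, 17}
(D ∪ ((A \ B) \ (C \ D)))^c = {8, 13, 14, 18}
(D ∪ ((A \ B) \ (C \ D)))^c ∩ (B ∩ A) = {18}
(C ∪ A) \ ((D ∪ ((A \ B) \ (C \ D)))^c ∩ (B ∩ A)) = {1, 2, 3, 4, 5, 6, 8, 9, 11, 12, 13, 14, 15, 17}
Both equal {1, 2, 3, 4, 5, 6, 8, 9, 11, 12, 13, 14, 15, 17}, so (C ∪ A) \ ((B ∩ A) ∩ (((A \ B) \ (C \ D)) ∪ D)^c) = (C ∪ A) \ ((D ∪ ((A \ B) \ (C \ D)))^c ∩ (B ∩ A)).

Yes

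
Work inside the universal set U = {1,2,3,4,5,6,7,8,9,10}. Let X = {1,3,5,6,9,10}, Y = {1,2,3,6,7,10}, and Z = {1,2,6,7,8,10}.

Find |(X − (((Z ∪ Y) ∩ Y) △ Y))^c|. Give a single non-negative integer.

Z ∪ Y = {1,2,3,6,7,8,10}
(Z ∪ Y) ∩ Y = {1,2,3,6,7,10}
((Z ∪ Y) ∩ Y) △ Y = {}
X − (((Z ∪ Y) ∩ Y) △ Y) = {1,3,5,6,9,10}
(X − (((Z ∪ Y) ∩ Y) △ Y))^c = {2,4,7,8}
|(X − (((Z ∪ Y) ∩ Y) △ Y))^c| = 4

4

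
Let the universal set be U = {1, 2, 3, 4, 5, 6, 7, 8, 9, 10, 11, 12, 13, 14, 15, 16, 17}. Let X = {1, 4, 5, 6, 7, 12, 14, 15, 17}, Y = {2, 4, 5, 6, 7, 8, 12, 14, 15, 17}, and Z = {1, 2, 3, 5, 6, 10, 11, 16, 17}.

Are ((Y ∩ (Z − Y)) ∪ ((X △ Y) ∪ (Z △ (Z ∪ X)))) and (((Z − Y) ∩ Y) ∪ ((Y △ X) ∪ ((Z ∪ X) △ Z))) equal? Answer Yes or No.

Z − Y = {1, 3, 10, 11, 16}
Y ∩ (Z − Y) = {}
X △ Y = {1, 2, 8}
Z ∪ X = {1, 2, 3, 4, 5, 6, 7, 10, 11, 12, 14, 15, 16, 17}
Z △ (Z ∪ X) = {4, 7, 12, 14, 15}
(X △ Y) ∪ (Z △ (Z ∪ X)) = {1, 2, 4, 7, 8, 12, 14, 15}
(Y ∩ (Z − Y)) ∪ ((X △ Y) ∪ (Z △ (Z ∪ X))) = {1, 2, 4, 7, 8, 12, 14, 15}
(Z − Y) ∩ Y = {}
Y △ X = {1, 2, 8}
(Z ∪ X) △ Z = {4, 7, 12, 14, 15}
(Y △ X) ∪ ((Z ∪ X) △ Z) = {1, 2, 4, 7, 8, 12, 14, 15}
((Z − Y) ∩ Y) ∪ ((Y △ X) ∪ ((Z ∪ X) △ Z)) = {1, 2, 4, 7, 8, 12, 14, 15}
Both equal {1, 2, 4, 7, 8, 12, 14, 15}, so (Y ∩ (Z − Y)) ∪ ((X △ Y) ∪ (Z △ (Z ∪ X))) = ((Z − Y) ∩ Y) ∪ ((Y △ X) ∪ ((Z ∪ X) △ Z)).

Yes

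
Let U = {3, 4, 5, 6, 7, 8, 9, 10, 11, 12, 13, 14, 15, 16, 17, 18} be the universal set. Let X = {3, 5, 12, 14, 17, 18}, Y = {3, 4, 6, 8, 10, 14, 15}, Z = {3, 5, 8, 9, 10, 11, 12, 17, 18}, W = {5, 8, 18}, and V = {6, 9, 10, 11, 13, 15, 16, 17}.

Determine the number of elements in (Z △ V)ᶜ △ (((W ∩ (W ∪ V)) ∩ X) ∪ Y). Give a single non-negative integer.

10

Z △ V = {3, 5, 6, 8, 12, 13, 15, 16, 18}
(Z △ V)ᶜ = {4, 7, 9, 10, 11, 14, 17}
W ∪ V = {5, 6, 8, 9, 10, 11, 13, 15, 16, 17, 18}
W ∩ (W ∪ V) = {5, 8, 18}
(W ∩ (W ∪ V)) ∩ X = {5, 18}
((W ∩ (W ∪ V)) ∩ X) ∪ Y = {3, 4, 5, 6, 8, 10, 14, 15, 18}
(Z △ V)ᶜ △ (((W ∩ (W ∪ V)) ∩ X) ∪ Y) = {3, 5, 6, 7, 8, 9, 11, 15, 17, 18}
|(Z △ V)ᶜ △ (((W ∩ (W ∪ V)) ∩ X) ∪ Y)| = 10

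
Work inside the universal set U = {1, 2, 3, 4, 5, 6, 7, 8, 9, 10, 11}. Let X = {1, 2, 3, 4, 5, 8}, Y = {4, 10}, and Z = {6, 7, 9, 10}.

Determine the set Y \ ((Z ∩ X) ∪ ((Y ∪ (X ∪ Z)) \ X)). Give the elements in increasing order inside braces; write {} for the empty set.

Z ∩ X = {}
X ∪ Z = {1, 2, 3, 4, 5, 6, 7, 8, 9, 10}
Y ∪ (X ∪ Z) = {1, 2, 3, 4, 5, 6, 7, 8, 9, 10}
(Y ∪ (X ∪ Z)) \ X = {6, 7, 9, 10}
(Z ∩ X) ∪ ((Y ∪ (X ∪ Z)) \ X) = {6, 7, 9, 10}
Y \ ((Z ∩ X) ∪ ((Y ∪ (X ∪ Z)) \ X)) = {4}

{4}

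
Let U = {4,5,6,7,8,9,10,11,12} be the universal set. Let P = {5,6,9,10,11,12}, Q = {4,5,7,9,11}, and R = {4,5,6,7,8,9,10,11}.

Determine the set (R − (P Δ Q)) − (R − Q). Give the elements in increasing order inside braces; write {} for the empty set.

{5,9,11}

P Δ Q = {4,6,7,10,12}
R − (P Δ Q) = {5,8,9,11}
R − Q = {6,8,10}
(R − (P Δ Q)) − (R − Q) = {5,9,11}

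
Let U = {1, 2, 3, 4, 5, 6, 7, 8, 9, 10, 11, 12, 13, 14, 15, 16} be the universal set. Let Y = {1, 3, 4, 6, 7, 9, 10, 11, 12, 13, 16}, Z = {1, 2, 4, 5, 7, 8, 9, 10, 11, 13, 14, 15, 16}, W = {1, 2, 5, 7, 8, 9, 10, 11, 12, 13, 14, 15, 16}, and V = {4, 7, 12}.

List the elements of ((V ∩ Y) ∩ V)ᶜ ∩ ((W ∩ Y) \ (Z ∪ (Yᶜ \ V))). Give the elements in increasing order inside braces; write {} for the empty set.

V ∩ Y = {4, 7, 12}
(V ∩ Y) ∩ V = {4, 7, 12}
((V ∩ Y) ∩ V)ᶜ = {1, 2, 3, 5, 6, 8, 9, 10, 11, 13, 14, 15, 16}
W ∩ Y = {1, 7, 9, 10, 11, 12, 13, 16}
Yᶜ = {2, 5, 8, 14, 15}
Yᶜ \ V = {2, 5, 8, 14, 15}
Z ∪ (Yᶜ \ V) = {1, 2, 4, 5, 7, 8, 9, 10, 11, 13, 14, 15, 16}
(W ∩ Y) \ (Z ∪ (Yᶜ \ V)) = {12}
((V ∩ Y) ∩ V)ᶜ ∩ ((W ∩ Y) \ (Z ∪ (Yᶜ \ V))) = {}

{}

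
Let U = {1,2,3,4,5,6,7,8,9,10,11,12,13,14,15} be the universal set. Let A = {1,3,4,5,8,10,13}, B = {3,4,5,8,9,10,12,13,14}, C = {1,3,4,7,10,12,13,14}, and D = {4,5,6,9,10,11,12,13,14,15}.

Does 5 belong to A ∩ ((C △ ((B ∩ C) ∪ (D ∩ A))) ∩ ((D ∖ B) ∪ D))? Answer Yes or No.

5 ∈ B and 5 ∉ C, so 5 ∉ B ∩ C
5 ∈ D and 5 ∈ A, so 5 ∈ D ∩ A
5 ∉ (B ∩ C) and 5 ∈ (D ∩ A), so 5 ∈ (B ∩ C) ∪ (D ∩ A)
5 ∉ C and 5 ∈ ((B ∩ C) ∪ (D ∩ A)), so 5 ∈ C △ ((B ∩ C) ∪ (D ∩ A))
5 ∈ D and 5 ∈ B, so 5 ∉ D ∖ B
5 ∉ (D ∖ B) and 5 ∈ D, so 5 ∈ (D ∖ B) ∪ D
5 ∈ (C △ ((B ∩ C) ∪ (D ∩ A))) and 5 ∈ ((D ∖ B) ∪ D), so 5 ∈ (C △ ((B ∩ C) ∪ (D ∩ A))) ∩ ((D ∖ B) ∪ D)
5 ∈ A and 5 ∈ ((C △ ((B ∩ C) ∪ (D ∩ A))) ∩ ((D ∖ B) ∪ D)), so 5 ∈ A ∩ ((C △ ((B ∩ C) ∪ (D ∩ A))) ∩ ((D ∖ B) ∪ D))

Yes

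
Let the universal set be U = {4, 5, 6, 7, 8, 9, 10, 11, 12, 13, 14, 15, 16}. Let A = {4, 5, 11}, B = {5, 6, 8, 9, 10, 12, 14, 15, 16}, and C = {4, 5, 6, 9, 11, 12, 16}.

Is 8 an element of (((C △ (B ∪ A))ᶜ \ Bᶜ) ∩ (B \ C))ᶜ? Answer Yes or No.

8 ∈ B and 8 ∉ A, so 8 ∈ B ∪ A
8 ∉ C and 8 ∈ (B ∪ A), so 8 ∈ C △ (B ∪ A)
8 ∉ (C △ (B ∪ A))ᶜ since 8 ∈ (C △ (B ∪ A))
8 ∈ B, so 8 ∉ Bᶜ
8 ∉ (C △ (B ∪ A))ᶜ and 8 ∉ Bᶜ, so 8 ∉ (C △ (B ∪ A))ᶜ \ Bᶜ
8 ∈ B and 8 ∉ C, so 8 ∈ B \ C
8 ∉ ((C △ (B ∪ A))ᶜ \ Bᶜ) and 8 ∈ (B \ C), so 8 ∉ ((C △ (B ∪ A))ᶜ \ Bᶜ) ∩ (B \ C)
8 ∈ (((C △ (B ∪ A))ᶜ \ Bᶜ) ∩ (B \ C))ᶜ since 8 ∉ (((C △ (B ∪ A))ᶜ \ Bᶜ) ∩ (B \ C))

Yes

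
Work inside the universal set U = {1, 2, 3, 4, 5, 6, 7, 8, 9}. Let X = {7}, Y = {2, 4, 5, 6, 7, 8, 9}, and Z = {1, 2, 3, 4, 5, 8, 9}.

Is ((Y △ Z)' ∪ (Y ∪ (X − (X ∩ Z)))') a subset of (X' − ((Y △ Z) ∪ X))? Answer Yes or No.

No

Y △ Z = {1, 3, 6, 7}
(Y △ Z)' = {2, 4, 5, 8, 9}
X ∩ Z = {}
X − (X ∩ Z) = {7}
Y ∪ (X − (X ∩ Z)) = {2, 4, 5, 6, 7, 8, 9}
(Y ∪ (X − (X ∩ Z)))' = {1, 3}
(Y △ Z)' ∪ (Y ∪ (X − (X ∩ Z)))' = {1, 2, 3, 4, 5, 8, 9}
X' = {1, 2, 3, 4, 5, 6, 8, 9}
(Y △ Z) ∪ X = {1, 3, 6, 7}
X' − ((Y △ Z) ∪ X) = {2, 4, 5, 8, 9}
1 ∈ (Y △ Z)' ∪ (Y ∪ (X − (X ∩ Z)))' but 1 ∉ X' − ((Y △ Z) ∪ X), so the inclusion fails.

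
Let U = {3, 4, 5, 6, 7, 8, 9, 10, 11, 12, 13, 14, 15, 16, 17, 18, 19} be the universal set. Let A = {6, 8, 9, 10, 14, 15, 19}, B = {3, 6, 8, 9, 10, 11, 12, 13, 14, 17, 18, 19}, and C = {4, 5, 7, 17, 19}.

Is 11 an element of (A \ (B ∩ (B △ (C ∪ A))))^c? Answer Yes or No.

11 ∉ C and 11 ∉ A, so 11 ∉ C ∪ A
11 ∈ B and 11 ∉ (C ∪ A), so 11 ∈ B △ (C ∪ A)
11 ∈ B and 11 ∈ (B △ (C ∪ A)), so 11 ∈ B ∩ (B △ (C ∪ A))
11 ∉ A and 11 ∈ (B ∩ (B △ (C ∪ A))), so 11 ∉ A \ (B ∩ (B △ (C ∪ A)))
11 ∈ (A \ (B ∩ (B △ (C ∪ A))))^c since 11 ∉ (A \ (B ∩ (B △ (C ∪ A))))

Yes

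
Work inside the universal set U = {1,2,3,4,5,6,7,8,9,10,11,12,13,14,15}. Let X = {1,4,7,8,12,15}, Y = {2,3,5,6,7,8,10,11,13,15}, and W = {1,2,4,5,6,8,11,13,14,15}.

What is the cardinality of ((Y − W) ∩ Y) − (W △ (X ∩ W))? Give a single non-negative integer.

Y − W = {3,7,10}
(Y − W) ∩ Y = {3,7,10}
X ∩ W = {1,4,8,15}
W △ (X ∩ W) = {2,5,6,11,13,14}
((Y − W) ∩ Y) − (W △ (X ∩ W)) = {3,7,10}
|((Y − W) ∩ Y) − (W △ (X ∩ W))| = 3

3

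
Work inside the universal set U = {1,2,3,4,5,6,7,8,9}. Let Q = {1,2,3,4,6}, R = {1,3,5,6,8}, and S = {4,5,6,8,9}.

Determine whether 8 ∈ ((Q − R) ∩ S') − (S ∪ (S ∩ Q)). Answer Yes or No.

No

8 ∉ Q and 8 ∈ R, so 8 ∉ Q − R
8 ∈ S, so 8 ∉ S'
8 ∉ (Q − R) and 8 ∉ S', so 8 ∉ (Q − R) ∩ S'
8 ∈ S and 8 ∉ Q, so 8 ∉ S ∩ Q
8 ∈ S and 8 ∉ (S ∩ Q), so 8 ∈ S ∪ (S ∩ Q)
8 ∉ ((Q − R) ∩ S') and 8 ∈ (S ∪ (S ∩ Q)), so 8 ∉ ((Q − R) ∩ S') − (S ∪ (S ∩ Q))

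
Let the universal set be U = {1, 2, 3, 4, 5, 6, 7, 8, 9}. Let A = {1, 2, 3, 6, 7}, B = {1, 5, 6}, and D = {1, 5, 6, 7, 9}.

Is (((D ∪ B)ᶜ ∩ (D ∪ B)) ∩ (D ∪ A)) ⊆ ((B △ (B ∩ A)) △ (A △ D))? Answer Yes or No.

Yes

D ∪ B = {1, 5, 6, 7, 9}
(D ∪ B)ᶜ = {2, 3, 4, 8}
(D ∪ B)ᶜ ∩ (D ∪ B) = {}
D ∪ A = {1, 2, 3, 5, 6, 7, 9}
((D ∪ B)ᶜ ∩ (D ∪ B)) ∩ (D ∪ A) = {}
B ∩ A = {1, 6}
B △ (B ∩ A) = {5}
A △ D = {2, 3, 5, 9}
(B △ (B ∩ A)) △ (A △ D) = {2, 3, 9}
Every element of {} is in {2, 3, 9}, so ((D ∪ B)ᶜ ∩ (D ∪ B)) ∩ (D ∪ A) ⊆ (B △ (B ∩ A)) △ (A △ D).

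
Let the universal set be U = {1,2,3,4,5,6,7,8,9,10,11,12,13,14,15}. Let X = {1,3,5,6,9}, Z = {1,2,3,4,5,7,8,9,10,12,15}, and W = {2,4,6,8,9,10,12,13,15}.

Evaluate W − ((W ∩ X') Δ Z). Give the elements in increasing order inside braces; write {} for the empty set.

{2,4,6,8,10,12,15}

X' = {2,4,7,8,10,11,12,13,14,15}
W ∩ X' = {2,4,8,10,12,13,15}
(W ∩ X') Δ Z = {1,3,5,7,9,13}
W − ((W ∩ X') Δ Z) = {2,4,6,8,10,12,15}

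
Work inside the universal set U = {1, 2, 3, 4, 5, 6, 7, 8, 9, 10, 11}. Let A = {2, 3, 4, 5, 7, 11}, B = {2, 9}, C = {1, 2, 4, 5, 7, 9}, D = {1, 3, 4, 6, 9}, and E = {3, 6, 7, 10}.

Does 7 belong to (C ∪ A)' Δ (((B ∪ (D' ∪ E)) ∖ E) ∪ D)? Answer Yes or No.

No

7 ∈ C and 7 ∈ A, so 7 ∈ C ∪ A
7 ∉ (C ∪ A)' since 7 ∈ (C ∪ A)
7 ∉ D, so 7 ∈ D'
7 ∈ D' and 7 ∈ E, so 7 ∈ D' ∪ E
7 ∉ B and 7 ∈ (D' ∪ E), so 7 ∈ B ∪ (D' ∪ E)
7 ∈ (B ∪ (D' ∪ E)) and 7 ∈ E, so 7 ∉ (B ∪ (D' ∪ E)) ∖ E
7 ∉ ((B ∪ (D' ∪ E)) ∖ E) and 7 ∉ D, so 7 ∉ ((B ∪ (D' ∪ E)) ∖ E) ∪ D
7 ∉ (C ∪ A)' and 7 ∉ (((B ∪ (D' ∪ E)) ∖ E) ∪ D), so 7 ∉ (C ∪ A)' Δ (((B ∪ (D' ∪ E)) ∖ E) ∪ D)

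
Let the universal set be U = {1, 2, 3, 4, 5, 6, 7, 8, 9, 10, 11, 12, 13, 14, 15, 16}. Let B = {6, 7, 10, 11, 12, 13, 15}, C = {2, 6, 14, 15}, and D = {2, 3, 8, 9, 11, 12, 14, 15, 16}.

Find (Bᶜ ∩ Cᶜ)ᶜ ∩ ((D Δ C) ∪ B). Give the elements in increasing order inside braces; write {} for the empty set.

{6, 7, 10, 11, 12, 13, 15}

Bᶜ = {1, 2, 3, 4, 5, 8, 9, 14, 16}
Cᶜ = {1, 3, 4, 5, 7, 8, 9, 10, 11, 12, 13, 16}
Bᶜ ∩ Cᶜ = {1, 3, 4, 5, 8, 9, 16}
(Bᶜ ∩ Cᶜ)ᶜ = {2, 6, 7, 10, 11, 12, 13, 14, 15}
D Δ C = {3, 6, 8, 9, 11, 12, 16}
(D Δ C) ∪ B = {3, 6, 7, 8, 9, 10, 11, 12, 13, 15, 16}
(Bᶜ ∩ Cᶜ)ᶜ ∩ ((D Δ C) ∪ B) = {6, 7, 10, 11, 12, 13, 15}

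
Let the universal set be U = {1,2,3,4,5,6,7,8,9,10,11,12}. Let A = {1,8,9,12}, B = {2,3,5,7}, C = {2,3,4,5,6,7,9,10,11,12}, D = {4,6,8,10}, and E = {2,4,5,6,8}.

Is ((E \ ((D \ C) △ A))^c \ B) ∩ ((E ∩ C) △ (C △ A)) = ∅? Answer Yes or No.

No

D \ C = {8}
(D \ C) △ A = {1,9,12}
E \ ((D \ C) △ A) = {2,4,5,6,8}
(E \ ((D \ C) △ A))^c = {1,3,7,9,10,11,12}
(E \ ((D \ C) △ A))^c \ B = {1,9,10,11,12}
E ∩ C = {2,4,5,6}
C △ A = {1,2,3,4,5,6,7,8,10,11}
(E ∩ C) △ (C △ A) = {1,3,7,8,10,11}
1 lies in both, so they are not disjoint.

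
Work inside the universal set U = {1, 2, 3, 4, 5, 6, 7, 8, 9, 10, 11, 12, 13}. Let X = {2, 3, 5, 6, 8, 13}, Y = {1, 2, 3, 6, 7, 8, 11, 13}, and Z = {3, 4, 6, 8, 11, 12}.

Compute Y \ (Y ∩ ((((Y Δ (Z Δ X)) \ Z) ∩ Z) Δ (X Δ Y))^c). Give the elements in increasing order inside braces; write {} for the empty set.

Z Δ X = {2, 4, 5, 11, 12, 13}
Y Δ (Z Δ X) = {1, 3, 4, 5, 6, 7, 8, 12}
(Y Δ (Z Δ X)) \ Z = {1, 5, 7}
((Y Δ (Z Δ X)) \ Z) ∩ Z = {}
X Δ Y = {1, 5, 7, 11}
(((Y Δ (Z Δ X)) \ Z) ∩ Z) Δ (X Δ Y) = {1, 5, 7, 11}
((((Y Δ (Z Δ X)) \ Z) ∩ Z) Δ (X Δ Y))^c = {2, 3, 4, 6, 8, 9, 10, 12, 13}
Y ∩ ((((Y Δ (Z Δ X)) \ Z) ∩ Z) Δ (X Δ Y))^c = {2, 3, 6, 8, 13}
Y \ (Y ∩ ((((Y Δ (Z Δ X)) \ Z) ∩ Z) Δ (X Δ Y))^c) = {1, 7, 11}

{1, 7, 11}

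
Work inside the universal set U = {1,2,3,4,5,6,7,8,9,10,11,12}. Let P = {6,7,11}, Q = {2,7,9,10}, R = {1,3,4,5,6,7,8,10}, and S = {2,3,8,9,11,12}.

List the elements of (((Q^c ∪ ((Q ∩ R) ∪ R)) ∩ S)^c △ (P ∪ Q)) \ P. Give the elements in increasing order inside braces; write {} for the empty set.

{1,4,5}

Q^c = {1,3,4,5,6,8,11,12}
Q ∩ R = {7,10}
(Q ∩ R) ∪ R = {1,3,4,5,6,7,8,10}
Q^c ∪ ((Q ∩ R) ∪ R) = {1,3,4,5,6,7,8,10,11,12}
(Q^c ∪ ((Q ∩ R) ∪ R)) ∩ S = {3,8,11,12}
((Q^c ∪ ((Q ∩ R) ∪ R)) ∩ S)^c = {1,2,4,5,6,7,9,10}
P ∪ Q = {2,6,7,9,10,11}
((Q^c ∪ ((Q ∩ R) ∪ R)) ∩ S)^c △ (P ∪ Q) = {1,4,5,11}
(((Q^c ∪ ((Q ∩ R) ∪ R)) ∩ S)^c △ (P ∪ Q)) \ P = {1,4,5}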